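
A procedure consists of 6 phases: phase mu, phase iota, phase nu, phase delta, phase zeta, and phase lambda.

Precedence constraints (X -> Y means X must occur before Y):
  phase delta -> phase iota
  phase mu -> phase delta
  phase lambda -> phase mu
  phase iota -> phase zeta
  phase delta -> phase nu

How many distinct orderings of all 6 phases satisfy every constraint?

3

Phase lambda is the only phase with nothing required before it, so every ordering starts there.
Systematically extending each partial ordering one phase at a time and counting, there are 3 complete orderings.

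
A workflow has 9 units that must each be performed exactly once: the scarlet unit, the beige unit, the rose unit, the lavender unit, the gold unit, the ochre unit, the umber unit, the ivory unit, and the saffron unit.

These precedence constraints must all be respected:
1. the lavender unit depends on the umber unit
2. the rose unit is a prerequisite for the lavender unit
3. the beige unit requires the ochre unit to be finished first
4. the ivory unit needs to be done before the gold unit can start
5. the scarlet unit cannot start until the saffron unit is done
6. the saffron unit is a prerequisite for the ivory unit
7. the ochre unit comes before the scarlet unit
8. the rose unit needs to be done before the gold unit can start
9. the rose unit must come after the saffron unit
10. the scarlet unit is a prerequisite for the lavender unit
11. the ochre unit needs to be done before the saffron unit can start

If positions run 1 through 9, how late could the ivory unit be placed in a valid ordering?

8

The only unit forced after the ivory unit (directly or by a chain) is the gold unit.
With 1 mandatory successor out of 9 units total, the latest slot for the ivory unit is 9−1 = 8, and it's reachable by doing all non-successors before the ivory unit.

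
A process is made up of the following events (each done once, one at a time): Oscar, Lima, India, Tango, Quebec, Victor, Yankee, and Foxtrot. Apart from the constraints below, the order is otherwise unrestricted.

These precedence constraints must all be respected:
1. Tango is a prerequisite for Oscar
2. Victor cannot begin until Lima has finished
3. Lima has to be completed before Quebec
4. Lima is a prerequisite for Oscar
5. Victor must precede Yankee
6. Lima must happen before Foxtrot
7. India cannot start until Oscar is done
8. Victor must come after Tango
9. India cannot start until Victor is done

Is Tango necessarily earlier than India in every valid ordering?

Yes

There is a constraint chain Tango → Oscar → India.
Hence Tango necessarily comes before India.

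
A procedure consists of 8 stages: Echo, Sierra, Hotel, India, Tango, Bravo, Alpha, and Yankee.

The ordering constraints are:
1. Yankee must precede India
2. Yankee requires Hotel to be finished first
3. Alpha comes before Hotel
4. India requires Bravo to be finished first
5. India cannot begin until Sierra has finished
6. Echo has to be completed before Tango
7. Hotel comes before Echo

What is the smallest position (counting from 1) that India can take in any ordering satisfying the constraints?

6

The stages that are forced before India, directly or transitively, are Sierra, Hotel, Bravo, Alpha, Yankee. That's 5 stages.
With 5 mandatory predecessors, the earliest India can sit is position 5+1 = 6, and placing just those 5 first achieves it.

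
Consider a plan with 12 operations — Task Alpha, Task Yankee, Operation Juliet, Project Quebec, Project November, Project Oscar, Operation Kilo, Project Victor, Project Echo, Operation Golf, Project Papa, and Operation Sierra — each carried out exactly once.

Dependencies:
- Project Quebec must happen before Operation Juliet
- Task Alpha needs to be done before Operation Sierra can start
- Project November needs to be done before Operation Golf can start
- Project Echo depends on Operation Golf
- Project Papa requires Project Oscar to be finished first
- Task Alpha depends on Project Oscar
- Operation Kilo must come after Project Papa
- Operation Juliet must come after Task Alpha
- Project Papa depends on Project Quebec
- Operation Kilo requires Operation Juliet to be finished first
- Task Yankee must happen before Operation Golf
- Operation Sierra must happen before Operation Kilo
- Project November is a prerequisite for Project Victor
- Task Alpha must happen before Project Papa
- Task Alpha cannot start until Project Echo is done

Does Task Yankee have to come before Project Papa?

Following the dependencies: Task Yankee → Operation Golf → Project Echo → Task Alpha → Project Papa.
Hence Task Yankee necessarily comes before Project Papa.

Yes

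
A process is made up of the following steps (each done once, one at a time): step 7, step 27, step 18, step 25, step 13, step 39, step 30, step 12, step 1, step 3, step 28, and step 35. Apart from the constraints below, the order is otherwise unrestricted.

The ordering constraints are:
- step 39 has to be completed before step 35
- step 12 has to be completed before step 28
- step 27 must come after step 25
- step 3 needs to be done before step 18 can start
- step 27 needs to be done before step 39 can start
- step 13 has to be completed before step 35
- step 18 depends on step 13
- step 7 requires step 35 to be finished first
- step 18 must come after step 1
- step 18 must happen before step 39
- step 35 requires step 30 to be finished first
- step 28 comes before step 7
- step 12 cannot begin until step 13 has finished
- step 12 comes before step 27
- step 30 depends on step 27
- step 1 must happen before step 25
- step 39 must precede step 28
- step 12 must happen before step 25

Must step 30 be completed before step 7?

Yes

There is a constraint chain step 30 → step 35 → step 7.
So step 30 must precede step 7 in any valid ordering.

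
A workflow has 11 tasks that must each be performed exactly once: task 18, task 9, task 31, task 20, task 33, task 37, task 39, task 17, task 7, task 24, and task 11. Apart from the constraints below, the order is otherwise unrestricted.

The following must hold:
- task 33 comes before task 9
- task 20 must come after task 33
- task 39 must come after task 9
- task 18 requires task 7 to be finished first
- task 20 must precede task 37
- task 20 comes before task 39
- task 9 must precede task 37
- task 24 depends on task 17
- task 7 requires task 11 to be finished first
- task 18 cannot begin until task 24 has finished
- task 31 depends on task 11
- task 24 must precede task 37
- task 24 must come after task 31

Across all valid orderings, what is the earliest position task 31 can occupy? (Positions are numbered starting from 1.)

2

The only task forced before task 31 (directly or transitively) is task 11.
With 1 mandatory predecessor, the earliest task 31 can sit is position 1+1 = 2, and placing just that one first achieves it.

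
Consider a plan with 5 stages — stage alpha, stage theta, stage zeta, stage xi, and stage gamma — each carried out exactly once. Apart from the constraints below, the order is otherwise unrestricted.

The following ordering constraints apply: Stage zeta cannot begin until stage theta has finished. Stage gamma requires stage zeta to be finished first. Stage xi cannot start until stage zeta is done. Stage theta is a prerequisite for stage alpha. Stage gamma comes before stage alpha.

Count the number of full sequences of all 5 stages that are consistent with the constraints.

Only stage theta has no prerequisites, so it must go first.
Systematically extending each partial ordering one stage at a time and counting, there are 3 complete orderings.

3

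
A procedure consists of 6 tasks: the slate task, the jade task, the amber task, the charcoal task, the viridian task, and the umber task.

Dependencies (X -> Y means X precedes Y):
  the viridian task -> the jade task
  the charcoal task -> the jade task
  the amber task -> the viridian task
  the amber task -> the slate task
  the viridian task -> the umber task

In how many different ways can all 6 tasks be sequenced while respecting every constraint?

The tasks with no prerequisites are the amber task, the charcoal task; any of them can be placed first.
Counting all ways to extend the partial order to a total order gives 33.

33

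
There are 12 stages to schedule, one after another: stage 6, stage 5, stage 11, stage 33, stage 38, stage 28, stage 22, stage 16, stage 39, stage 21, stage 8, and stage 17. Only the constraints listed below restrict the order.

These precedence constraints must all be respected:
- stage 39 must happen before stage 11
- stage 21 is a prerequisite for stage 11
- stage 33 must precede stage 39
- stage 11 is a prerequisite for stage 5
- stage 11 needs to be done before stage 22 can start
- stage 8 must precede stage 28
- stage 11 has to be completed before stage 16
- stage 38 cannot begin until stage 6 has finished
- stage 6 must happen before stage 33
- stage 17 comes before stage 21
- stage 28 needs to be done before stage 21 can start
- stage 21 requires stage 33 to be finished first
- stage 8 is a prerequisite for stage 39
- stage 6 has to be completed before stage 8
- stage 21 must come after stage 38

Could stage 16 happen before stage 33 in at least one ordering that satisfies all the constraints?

No

Following stage 33 → stage 39 → stage 11 → stage 16, stage 33 must precede stage 16 in every valid ordering.
So no valid ordering can have stage 16 before stage 33.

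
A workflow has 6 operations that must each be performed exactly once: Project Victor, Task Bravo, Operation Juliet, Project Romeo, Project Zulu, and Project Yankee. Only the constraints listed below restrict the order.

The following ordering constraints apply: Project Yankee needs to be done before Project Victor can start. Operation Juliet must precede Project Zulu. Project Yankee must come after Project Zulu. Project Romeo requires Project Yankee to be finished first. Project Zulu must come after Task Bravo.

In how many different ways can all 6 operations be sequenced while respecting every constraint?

4

2 operations have no prerequisites (Task Bravo, Operation Juliet), so any of them could come first.
Enumerating by repeatedly choosing an available operation (one whose prerequisites are all placed) gives 4 distinct complete orderings.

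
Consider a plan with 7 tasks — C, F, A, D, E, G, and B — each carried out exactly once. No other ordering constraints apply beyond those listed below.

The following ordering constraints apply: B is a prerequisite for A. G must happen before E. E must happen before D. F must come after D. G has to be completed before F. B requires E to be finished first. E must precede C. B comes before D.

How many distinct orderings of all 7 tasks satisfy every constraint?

15

G is the only task with nothing required before it, so every ordering starts there.
Counting all ways to extend the partial order to a total order gives 15.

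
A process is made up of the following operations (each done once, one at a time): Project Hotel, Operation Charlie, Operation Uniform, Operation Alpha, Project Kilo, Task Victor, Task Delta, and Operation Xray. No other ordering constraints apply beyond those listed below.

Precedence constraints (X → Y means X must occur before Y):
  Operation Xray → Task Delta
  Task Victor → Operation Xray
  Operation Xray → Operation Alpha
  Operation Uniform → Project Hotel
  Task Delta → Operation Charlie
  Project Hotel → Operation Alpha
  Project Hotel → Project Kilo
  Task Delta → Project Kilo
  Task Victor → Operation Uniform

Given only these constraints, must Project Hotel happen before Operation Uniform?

No

The constraints actually force Operation Uniform before Project Hotel (via Operation Uniform → Project Hotel), not the other way around.
So Project Hotel does not have to come before Operation Uniform — it cannot.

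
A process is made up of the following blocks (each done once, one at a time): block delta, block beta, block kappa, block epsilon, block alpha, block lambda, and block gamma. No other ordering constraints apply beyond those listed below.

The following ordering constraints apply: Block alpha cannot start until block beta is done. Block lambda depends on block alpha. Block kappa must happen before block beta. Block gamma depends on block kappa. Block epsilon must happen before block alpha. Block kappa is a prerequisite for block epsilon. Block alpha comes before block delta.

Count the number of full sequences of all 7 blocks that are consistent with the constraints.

24

Only block kappa has no prerequisites, so it must go first.
Counting all ways to extend the partial order to a total order gives 24.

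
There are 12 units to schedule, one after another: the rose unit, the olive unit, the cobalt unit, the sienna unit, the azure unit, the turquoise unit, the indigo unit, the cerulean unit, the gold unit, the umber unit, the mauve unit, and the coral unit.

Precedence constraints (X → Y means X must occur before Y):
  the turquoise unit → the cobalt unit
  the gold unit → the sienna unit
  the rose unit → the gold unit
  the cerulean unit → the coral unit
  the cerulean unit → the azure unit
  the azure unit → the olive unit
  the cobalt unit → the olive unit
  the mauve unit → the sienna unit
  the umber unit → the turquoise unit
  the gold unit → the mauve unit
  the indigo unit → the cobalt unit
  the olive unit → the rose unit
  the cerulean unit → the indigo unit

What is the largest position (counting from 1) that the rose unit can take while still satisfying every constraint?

9

The units that are forced after the rose unit, directly or by a chain of constraints, are the sienna unit, the gold unit, the mauve unit. That's 3 units.
So at least 3 units follow the rose unit, putting the rose unit no later than position 9. That position is achievable by scheduling everything else first.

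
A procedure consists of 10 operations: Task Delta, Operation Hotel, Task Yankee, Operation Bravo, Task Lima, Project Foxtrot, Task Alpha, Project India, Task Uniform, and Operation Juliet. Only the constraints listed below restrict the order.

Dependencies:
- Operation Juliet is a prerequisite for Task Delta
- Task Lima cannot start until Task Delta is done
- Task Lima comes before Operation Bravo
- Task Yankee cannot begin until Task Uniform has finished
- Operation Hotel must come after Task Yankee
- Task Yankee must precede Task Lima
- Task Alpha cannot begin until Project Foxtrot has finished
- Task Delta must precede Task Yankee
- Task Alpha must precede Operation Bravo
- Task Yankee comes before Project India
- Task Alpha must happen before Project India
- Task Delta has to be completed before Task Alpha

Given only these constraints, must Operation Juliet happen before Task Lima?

Tracing the constraints gives a chain: Operation Juliet → Task Delta → Task Lima.
So Operation Juliet must precede Task Lima in any valid ordering.

Yes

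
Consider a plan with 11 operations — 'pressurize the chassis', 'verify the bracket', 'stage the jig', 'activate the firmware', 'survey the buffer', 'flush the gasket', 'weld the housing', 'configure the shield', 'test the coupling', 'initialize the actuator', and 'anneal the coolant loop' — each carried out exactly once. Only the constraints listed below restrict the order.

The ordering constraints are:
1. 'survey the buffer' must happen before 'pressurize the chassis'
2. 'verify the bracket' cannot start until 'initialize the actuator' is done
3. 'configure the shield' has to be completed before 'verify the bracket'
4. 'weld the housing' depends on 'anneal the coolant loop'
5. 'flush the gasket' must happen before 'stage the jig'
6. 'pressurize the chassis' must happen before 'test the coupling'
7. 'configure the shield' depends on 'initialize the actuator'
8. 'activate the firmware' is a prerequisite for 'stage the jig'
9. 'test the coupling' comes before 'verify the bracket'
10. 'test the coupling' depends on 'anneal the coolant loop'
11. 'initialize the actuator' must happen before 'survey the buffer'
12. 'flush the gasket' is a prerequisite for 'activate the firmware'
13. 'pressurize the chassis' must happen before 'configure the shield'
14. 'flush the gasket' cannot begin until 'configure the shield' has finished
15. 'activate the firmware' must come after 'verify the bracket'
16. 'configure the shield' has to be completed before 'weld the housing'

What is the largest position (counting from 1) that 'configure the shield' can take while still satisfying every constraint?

6

The operations that are forced after 'configure the shield', directly or by a chain of constraints, are 'verify the bracket', 'stage the jig', 'activate the firmware', 'flush the gasket', 'weld the housing'. That's 5 operations.
With 5 mandatory successors out of 11 operations total, the latest slot for 'configure the shield' is 11−5 = 6, and it's reachable by doing all non-successors before 'configure the shield'.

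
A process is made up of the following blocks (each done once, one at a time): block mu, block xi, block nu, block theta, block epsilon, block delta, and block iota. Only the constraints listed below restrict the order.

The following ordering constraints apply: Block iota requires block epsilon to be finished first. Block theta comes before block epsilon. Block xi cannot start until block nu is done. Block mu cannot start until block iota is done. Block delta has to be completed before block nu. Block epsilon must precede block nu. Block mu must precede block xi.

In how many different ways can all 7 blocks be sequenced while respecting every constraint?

2 blocks have no prerequisites (block theta, block delta), so any of them could come first.
Enumerating by repeatedly choosing an available block (one whose prerequisites are all placed) gives 12 distinct complete orderings.

12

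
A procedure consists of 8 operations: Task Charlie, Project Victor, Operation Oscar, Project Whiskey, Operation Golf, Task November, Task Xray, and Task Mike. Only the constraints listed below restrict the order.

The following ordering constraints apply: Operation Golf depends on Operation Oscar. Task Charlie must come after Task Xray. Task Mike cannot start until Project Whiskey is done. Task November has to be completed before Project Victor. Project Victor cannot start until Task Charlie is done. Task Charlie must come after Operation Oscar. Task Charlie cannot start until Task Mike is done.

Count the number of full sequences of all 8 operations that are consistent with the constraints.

366

4 operations have no prerequisites (Operation Oscar, Project Whiskey, Task November, Task Xray), so any of them could come first.
Enumerating by repeatedly choosing an available operation (one whose prerequisites are all placed) gives 366 distinct complete orderings.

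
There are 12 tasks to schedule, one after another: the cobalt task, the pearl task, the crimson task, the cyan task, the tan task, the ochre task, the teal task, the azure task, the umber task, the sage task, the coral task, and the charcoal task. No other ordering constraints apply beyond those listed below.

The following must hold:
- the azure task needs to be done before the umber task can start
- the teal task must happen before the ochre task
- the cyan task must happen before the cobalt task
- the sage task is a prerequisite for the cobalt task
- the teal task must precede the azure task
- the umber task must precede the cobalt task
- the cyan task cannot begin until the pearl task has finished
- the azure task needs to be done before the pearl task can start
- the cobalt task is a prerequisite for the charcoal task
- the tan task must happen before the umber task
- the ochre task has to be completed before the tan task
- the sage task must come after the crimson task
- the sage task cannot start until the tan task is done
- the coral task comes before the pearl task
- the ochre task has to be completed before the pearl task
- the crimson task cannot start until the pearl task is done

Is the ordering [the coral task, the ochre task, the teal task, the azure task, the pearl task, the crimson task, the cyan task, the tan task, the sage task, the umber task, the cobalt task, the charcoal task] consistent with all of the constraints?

Here the teal task comes after the ochre task.
But one of the constraints requires the teal task before the ochre task, so this ordering violates it.

No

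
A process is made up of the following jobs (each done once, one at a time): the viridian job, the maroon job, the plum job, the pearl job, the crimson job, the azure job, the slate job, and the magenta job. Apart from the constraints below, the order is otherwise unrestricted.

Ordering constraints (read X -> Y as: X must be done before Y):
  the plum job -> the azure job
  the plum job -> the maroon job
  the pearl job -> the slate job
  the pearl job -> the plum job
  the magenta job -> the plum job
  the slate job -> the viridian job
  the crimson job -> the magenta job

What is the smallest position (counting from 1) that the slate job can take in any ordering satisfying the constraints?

The only job forced before the slate job (directly or transitively) is the pearl job.
With 1 mandatory predecessor, the earliest the slate job can sit is position 1+1 = 2, and placing just that one first achieves it.

2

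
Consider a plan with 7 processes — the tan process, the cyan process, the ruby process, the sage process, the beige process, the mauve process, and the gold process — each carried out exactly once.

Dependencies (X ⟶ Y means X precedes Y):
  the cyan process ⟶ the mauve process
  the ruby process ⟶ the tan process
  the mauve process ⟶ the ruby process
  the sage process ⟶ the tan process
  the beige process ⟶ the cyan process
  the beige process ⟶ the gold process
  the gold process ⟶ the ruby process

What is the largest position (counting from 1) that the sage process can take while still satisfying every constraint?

6

Following the constraints forward from the sage process, its only required successor is the tan process.
With 1 mandatory successor out of 7 processes total, the latest slot for the sage process is 7−1 = 6, and it's reachable by doing all non-successors before the sage process.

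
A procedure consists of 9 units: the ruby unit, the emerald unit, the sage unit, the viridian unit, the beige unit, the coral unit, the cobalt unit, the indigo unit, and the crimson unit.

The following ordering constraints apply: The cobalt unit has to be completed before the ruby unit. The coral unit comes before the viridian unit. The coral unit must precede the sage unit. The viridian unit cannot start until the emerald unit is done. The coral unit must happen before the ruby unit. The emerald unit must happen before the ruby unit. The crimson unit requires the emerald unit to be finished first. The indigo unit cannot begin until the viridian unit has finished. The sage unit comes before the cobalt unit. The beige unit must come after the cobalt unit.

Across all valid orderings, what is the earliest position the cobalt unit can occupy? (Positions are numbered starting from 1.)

Every unit that must precede the cobalt unit has to come before it. Tracing all chains that end at the cobalt unit, those units are: the sage unit, the coral unit — 2 in total.
With 2 mandatory predecessors, the earliest the cobalt unit can sit is position 2+1 = 3, and placing just those 2 first achieves it.

3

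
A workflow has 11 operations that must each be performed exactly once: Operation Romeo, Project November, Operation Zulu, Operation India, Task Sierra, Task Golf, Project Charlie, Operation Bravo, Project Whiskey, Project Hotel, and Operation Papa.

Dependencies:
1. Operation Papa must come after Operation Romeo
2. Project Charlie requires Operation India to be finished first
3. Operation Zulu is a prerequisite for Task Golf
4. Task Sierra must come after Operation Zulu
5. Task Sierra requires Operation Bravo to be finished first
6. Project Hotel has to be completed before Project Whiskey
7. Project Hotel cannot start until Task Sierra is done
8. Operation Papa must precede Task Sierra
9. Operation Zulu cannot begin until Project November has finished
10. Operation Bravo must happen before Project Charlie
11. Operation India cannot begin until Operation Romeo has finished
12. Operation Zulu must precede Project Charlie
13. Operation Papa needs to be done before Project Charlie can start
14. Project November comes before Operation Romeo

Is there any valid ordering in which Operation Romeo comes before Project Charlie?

Yes

Operation Romeo is actually forced before Project Charlie by the constraints, so certainly some valid ordering has Operation Romeo first.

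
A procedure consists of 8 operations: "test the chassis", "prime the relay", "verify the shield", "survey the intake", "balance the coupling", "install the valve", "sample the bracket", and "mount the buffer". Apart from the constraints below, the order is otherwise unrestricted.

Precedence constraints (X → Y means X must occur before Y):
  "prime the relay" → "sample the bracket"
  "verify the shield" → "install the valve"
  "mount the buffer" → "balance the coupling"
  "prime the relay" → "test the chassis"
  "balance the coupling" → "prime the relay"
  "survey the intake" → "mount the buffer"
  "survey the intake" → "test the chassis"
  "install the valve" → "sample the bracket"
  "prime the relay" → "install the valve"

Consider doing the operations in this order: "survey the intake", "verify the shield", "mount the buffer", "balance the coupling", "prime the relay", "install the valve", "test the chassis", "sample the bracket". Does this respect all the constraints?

Yes

Checking each listed constraint against this order: for instance, "survey the intake" is in position 1 and "test the chassis" in position 7, so that constraint holds — and the remaining constraints check out the same way.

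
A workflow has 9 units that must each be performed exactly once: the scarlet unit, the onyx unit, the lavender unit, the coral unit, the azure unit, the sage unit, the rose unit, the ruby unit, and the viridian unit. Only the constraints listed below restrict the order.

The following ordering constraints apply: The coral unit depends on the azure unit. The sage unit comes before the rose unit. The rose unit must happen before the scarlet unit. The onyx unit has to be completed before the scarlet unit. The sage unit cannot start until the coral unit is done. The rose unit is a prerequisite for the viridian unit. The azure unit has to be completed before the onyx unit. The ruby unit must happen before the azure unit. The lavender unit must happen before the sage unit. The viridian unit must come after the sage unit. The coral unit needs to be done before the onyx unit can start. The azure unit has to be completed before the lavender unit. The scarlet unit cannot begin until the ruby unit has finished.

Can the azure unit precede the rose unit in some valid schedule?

Yes

The constraints force the azure unit before the rose unit, so yes — every valid ordering has the azure unit earlier.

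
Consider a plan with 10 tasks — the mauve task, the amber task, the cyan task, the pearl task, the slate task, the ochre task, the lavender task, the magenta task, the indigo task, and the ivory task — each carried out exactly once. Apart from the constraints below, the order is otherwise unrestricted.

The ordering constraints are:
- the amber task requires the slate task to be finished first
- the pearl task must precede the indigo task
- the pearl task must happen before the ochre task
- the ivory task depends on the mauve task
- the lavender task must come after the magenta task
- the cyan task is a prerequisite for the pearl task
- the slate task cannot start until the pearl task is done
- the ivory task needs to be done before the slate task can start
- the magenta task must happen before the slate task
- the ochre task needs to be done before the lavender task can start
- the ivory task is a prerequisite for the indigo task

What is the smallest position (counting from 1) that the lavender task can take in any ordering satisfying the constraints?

5

Working backwards through the constraints from the lavender task, its full set of required predecessors is the cyan task, the pearl task, the ochre task, the magenta task — 4 of them.
So at minimum 4 tasks come before the lavender task, putting the lavender task no earlier than position 5. That position is achievable by scheduling exactly those predecessors first.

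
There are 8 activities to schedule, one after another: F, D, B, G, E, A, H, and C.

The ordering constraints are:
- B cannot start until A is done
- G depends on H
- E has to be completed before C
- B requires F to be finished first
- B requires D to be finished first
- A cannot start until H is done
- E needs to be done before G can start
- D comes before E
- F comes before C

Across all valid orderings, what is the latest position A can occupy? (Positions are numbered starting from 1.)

7

The only activity forced after A (directly or by a chain) is B.
So at least 1 activity follows A, putting A no later than position 7. That position is achievable by scheduling everything else first.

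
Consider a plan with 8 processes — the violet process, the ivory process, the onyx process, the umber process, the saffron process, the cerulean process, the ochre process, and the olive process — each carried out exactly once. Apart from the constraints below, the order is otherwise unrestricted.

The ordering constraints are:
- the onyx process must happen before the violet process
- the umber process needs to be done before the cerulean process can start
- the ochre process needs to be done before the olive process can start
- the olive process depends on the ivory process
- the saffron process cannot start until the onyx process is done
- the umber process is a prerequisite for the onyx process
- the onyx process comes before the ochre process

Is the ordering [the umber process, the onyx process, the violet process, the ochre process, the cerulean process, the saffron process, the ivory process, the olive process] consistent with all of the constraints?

Yes

Going through the constraints one by one, each required predecessor appears earlier in the sequence than its dependent — e.g. the umber process (position 1) is before the cerulean process (position 5), as required.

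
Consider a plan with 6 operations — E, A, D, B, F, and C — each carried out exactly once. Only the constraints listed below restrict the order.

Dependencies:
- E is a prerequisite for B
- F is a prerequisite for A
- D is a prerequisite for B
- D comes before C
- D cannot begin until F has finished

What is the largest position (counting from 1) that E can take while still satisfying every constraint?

The only operation forced after E (directly or by a chain) is B.
So at least 1 operation follows E, putting E no later than position 5. That position is achievable by scheduling everything else first.

5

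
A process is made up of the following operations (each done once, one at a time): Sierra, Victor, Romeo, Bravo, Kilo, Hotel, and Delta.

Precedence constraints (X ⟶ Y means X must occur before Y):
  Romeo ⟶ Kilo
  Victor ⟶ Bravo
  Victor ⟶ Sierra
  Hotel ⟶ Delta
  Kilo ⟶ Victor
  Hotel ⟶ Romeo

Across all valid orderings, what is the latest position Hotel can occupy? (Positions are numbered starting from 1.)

The operations that are forced after Hotel, directly or by a chain of constraints, are Sierra, Victor, Romeo, Bravo, Kilo, Delta. That's 6 operations.
So at least 6 operations follow Hotel, putting Hotel no later than position 1. That position is achievable by scheduling everything else first.

1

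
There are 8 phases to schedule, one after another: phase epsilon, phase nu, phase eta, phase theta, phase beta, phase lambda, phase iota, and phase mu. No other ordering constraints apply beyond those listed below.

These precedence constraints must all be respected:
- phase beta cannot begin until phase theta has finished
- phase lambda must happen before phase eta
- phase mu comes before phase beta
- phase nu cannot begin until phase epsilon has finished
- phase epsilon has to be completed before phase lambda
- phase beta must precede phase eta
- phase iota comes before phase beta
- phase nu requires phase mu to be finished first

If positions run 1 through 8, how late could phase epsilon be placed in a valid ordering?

Following every chain forward from phase epsilon, the phases that must come later are phase nu, phase eta, phase lambda — 3 of them.
With 3 mandatory successors out of 8 phases total, the latest slot for phase epsilon is 8−3 = 5, and it's reachable by doing all non-successors before phase epsilon.

5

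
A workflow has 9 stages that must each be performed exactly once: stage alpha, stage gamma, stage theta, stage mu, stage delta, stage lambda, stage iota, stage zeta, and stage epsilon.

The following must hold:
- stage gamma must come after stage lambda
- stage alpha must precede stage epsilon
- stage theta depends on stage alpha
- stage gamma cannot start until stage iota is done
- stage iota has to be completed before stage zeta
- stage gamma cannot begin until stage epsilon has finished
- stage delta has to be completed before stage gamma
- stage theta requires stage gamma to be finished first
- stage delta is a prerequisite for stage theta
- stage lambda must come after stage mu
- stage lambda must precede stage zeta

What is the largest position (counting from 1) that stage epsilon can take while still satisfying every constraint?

7

Following every chain forward from stage epsilon, the stages that must come later are stage gamma, stage theta — 2 of them.
So at least 2 stages follow stage epsilon, putting stage epsilon no later than position 7. That position is achievable by scheduling everything else first.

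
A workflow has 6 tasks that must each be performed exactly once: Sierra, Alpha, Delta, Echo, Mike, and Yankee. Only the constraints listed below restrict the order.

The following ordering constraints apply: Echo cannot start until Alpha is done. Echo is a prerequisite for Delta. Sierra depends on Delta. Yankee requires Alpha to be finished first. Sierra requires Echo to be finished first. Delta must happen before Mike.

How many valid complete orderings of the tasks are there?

Only Alpha has no prerequisites, so it must go first.
Systematically extending each partial ordering one task at a time and counting, there are 10 complete orderings.

10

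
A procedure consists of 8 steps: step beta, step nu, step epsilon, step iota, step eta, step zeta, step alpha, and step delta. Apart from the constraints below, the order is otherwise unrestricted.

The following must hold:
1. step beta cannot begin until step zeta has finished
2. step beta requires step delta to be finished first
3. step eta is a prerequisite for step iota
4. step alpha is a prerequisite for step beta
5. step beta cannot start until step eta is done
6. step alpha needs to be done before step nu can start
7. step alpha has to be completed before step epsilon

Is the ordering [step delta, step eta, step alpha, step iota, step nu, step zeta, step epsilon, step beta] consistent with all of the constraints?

Every stated constraint is respected: step delta sits at position 1, ahead of step beta at position 8, and each of the other listed pairs likewise has the predecessor earlier in the sequence.

Yes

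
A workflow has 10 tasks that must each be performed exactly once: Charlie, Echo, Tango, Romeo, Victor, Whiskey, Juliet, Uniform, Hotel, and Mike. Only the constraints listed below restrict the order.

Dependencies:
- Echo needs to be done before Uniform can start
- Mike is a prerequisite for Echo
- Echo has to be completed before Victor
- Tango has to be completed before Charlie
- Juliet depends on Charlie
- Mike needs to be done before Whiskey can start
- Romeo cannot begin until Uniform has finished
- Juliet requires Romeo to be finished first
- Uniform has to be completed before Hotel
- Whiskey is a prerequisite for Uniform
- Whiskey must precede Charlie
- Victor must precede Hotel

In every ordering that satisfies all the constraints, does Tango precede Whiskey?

No

Nothing in the constraints links Tango and Whiskey; they are unordered relative to each other.
A valid ordering placing Whiskey before Tango exists, so the answer is no.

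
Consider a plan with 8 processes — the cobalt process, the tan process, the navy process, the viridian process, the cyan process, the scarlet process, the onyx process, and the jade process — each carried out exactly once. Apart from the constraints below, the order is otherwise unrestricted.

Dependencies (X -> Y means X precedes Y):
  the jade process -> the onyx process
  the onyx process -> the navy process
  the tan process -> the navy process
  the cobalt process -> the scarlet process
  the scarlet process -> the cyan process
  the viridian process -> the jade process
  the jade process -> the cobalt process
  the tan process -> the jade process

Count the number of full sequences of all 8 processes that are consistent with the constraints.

2 processes have no prerequisites (the tan process, the viridian process), so any of them could come first.
Enumerating by repeatedly choosing an available process (one whose prerequisites are all placed) gives 20 distinct complete orderings.

20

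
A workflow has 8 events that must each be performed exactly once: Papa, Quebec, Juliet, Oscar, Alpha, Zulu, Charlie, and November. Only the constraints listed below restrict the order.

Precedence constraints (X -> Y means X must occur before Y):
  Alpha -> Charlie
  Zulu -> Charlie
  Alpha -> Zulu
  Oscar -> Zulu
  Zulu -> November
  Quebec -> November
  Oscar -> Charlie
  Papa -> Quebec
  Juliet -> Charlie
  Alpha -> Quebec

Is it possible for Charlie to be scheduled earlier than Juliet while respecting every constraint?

No

Following Juliet → Charlie, Juliet must precede Charlie in every valid ordering.
Hence Charlie can never be scheduled before Juliet.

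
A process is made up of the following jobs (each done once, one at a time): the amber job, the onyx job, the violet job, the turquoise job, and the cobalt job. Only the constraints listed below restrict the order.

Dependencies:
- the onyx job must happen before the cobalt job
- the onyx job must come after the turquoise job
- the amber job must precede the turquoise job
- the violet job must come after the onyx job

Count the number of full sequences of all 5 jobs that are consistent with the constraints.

2

The amber job is the only job with nothing required before it, so every ordering starts there.
Systematically extending each partial ordering one job at a time and counting, there are 2 complete orderings.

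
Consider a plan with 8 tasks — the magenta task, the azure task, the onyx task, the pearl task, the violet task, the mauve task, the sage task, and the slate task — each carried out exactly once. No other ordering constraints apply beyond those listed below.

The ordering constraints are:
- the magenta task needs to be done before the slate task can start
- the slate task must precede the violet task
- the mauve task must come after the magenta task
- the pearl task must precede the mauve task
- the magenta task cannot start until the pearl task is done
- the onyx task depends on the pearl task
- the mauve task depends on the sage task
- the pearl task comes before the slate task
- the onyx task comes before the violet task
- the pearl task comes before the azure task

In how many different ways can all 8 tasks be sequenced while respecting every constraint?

2 tasks have no prerequisites (the pearl task, the sage task), so any of them could come first.
Counting all ways to extend the partial order to a total order gives 346.

346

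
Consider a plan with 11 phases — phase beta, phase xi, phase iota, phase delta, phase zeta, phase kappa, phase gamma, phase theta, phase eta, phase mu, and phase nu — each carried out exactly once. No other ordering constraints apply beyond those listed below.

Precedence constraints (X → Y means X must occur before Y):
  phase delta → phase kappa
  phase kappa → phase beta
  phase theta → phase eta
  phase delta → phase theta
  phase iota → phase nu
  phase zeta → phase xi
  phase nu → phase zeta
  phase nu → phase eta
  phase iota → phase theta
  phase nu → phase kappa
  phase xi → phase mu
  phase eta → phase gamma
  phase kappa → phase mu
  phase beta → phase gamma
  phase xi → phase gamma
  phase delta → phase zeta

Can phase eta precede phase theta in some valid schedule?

Following phase theta → phase eta, phase theta must precede phase eta in every valid ordering.
Hence phase eta can never be scheduled before phase theta.

No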